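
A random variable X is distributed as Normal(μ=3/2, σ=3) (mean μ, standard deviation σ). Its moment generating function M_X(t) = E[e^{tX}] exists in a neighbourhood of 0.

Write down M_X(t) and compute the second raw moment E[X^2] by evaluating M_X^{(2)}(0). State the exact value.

E[X^2] = M′′(0) = 45/4

M_X(t) = e^(9*t^2/2 + 3*t/2)
M′(t) = 9*t*e^(3*t/2)*e^(9*t^2/2) + 3*e^(3*t/2)*e^(9*t^2/2)/2
M′′(t) = 81*t^2*e^(3*t/2)*e^(9*t^2/2) + 27*t*e^(3*t/2)*e^(9*t^2/2) + 45*e^(3*t/2)*e^(9*t^2/2)/4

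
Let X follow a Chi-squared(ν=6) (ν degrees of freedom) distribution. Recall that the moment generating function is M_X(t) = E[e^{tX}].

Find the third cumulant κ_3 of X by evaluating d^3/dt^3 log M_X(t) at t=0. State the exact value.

κ_3 = K^(3)(0) = 48

M_X(t) = (1 - 2*t)^(-3)
K_X(t) = log M_X(t) = -3*log(1 - 2*t)
K^(3)(t) = -48/(8*t^3 - 12*t^2 + 6*t - 1)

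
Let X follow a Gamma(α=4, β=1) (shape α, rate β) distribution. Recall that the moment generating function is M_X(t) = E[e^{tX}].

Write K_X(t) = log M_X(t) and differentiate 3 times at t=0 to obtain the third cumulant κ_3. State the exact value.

M_X(t) = (1 - t)^(-4)
K_X(t) = log M_X(t) = -4*log(1 - t)
K^(3)(t) = -8/(t^3 - 3*t^2 + 3*t - 1)

κ_3 = K^(3)(0) = 8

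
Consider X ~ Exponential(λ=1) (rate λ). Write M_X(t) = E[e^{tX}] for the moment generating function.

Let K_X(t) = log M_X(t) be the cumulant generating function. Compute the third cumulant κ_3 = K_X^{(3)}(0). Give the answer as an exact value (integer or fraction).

M_X(t) = 1/(1 - t)
K_X(t) = log M_X(t) = -log(1 - t)
dK/dt = -1/(t - 1)
d^2K/dt^2 = 1/(t^2 - 2*t + 1)
d^3K/dt^3 = -2/(t^3 - 3*t^2 + 3*t - 1)

κ_3 = d^3K/dt^3 |_{t=0} = 2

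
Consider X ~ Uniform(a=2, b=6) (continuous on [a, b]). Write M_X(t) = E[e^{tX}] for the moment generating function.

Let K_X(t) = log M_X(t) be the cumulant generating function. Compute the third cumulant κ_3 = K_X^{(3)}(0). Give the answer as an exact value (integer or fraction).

M_X(t) = (e^(6*t) - e^(2*t))/(4*t)
K_X(t) = log M_X(t) = -log(t) + log(e^(6*t) - e^(2*t)) - 2*log(2)
D^3[K](t) = (64*t^3*e^(8*t) + 64*t^3*e^(4*t) - 2*e^(12*t) + 6*e^(8*t) - 6*e^(4*t) + 2)/(t^3*e^(12*t) - 3*t^3*e^(8*t) + 3*t^3*e^(4*t) - t^3)

κ_3 = D^3[K](0) = 0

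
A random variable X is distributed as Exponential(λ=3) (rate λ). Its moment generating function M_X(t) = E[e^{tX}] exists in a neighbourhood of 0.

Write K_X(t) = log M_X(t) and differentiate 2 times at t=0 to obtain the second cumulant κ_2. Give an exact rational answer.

M_X(t) = 3/(3 - t)
K_X(t) = log M_X(t) = -log(3 - t) + log(3)
K^(2)(t) = 1/(t^2 - 6*t + 9)

κ_2 = K^(2)(0) = 1/9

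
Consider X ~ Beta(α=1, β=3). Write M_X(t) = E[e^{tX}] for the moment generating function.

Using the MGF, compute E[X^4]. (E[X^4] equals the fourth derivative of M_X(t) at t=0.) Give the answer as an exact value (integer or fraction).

E[X^4] = D^4[M](0) = 1/35

M_X(t) = ₁F₁(1; 4; t)
D^4[M](t) = ₁F₁(5; 8; t)/35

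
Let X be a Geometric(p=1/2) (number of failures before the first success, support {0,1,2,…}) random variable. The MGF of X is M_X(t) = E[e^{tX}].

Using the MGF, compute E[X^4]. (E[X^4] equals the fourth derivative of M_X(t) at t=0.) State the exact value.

E[X^4] = D^4[M](0) = 75

M_X(t) = 1/(2*(1 - e^(t)/2))
D^4[M](t) = (-e^(4*t) - 22*e^(3*t) - 44*e^(2*t) - 8*e^(t))/(e^(5*t) - 10*e^(4*t) + 40*e^(3*t) - 80*e^(2*t) + 80*e^(t) - 32)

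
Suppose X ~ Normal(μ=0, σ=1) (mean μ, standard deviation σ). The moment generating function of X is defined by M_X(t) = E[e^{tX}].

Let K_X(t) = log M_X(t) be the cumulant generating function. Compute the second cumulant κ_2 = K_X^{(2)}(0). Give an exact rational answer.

M_X(t) = e^(t^2/2)
K_X(t) = log M_X(t) = t^2/2
D^2[K](t) = 1

κ_2 = D^2[K](0) = 1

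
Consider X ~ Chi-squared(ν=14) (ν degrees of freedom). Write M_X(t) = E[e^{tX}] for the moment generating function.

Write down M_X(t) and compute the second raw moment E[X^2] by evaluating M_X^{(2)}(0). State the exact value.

M_X(t) = (1 - 2*t)^(-7)
M^(2)(t) = -224/(512*t^9 - 2304*t^8 + 4608*t^7 - 5376*t^6 + 4032*t^5 - 2016*t^4 + 672*t^3 - 144*t^2 + 18*t - 1)

E[X^2] = M^(2)(0) = 224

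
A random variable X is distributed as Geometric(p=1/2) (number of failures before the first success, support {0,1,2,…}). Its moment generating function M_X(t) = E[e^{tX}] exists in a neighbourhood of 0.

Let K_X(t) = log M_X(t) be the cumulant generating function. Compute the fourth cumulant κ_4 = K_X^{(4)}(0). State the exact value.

κ_4 = K^(4)(0) = 26

M_X(t) = 1/(2*(1 - e^(t)/2))
K_X(t) = log M_X(t) = -log(1 - e^(t)/2) - log(2)
K^(4)(t) = (2*e^(3*t) + 16*e^(2*t) + 8*e^(t))/(e^(4*t) - 8*e^(3*t) + 24*e^(2*t) - 32*e^(t) + 16)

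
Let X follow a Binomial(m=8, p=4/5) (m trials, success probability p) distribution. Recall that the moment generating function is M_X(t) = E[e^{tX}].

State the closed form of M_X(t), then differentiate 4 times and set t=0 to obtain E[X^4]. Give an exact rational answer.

E[X^4] = M′′′′(0) = 9888/5

M_X(t) = (4*e^(t)/5 + 1/5)^8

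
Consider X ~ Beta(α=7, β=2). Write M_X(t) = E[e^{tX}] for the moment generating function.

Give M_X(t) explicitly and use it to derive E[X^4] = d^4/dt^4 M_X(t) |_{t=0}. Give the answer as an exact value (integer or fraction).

M_X(t) = ₁F₁(7; 9; t)
D^4[M](t) = 14*₁F₁(11; 13; t)/33

E[X^4] = D^4[M](0) = 14/33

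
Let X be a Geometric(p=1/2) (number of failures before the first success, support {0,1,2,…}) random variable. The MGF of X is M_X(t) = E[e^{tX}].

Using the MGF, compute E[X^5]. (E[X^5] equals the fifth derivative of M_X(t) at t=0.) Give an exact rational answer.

E[X^5] = M′′′′′(0) = 541

M_X(t) = 1/(2*(1 - e^(t)/2))
M′(t) = e^(t)/(e^(2*t) - 4*e^(t) + 4)
M′′(t) = (-e^(2*t) - 2*e^(t))/(e^(3*t) - 6*e^(2*t) + 12*e^(t) - 8)
M′′′(t) = (e^(3*t) + 8*e^(2*t) + 4*e^(t))/(e^(4*t) - 8*e^(3*t) + 24*e^(2*t) - 32*e^(t) + 16)
M′′′′(t) = (-e^(4*t) - 22*e^(3*t) - 44*e^(2*t) - 8*e^(t))/(e^(5*t) - 10*e^(4*t) + 40*e^(3*t) - 80*e^(2*t) + 80*e^(t) - 32)
M′′′′′(t) = (e^(5*t) + 52*e^(4*t) + 264*e^(3*t) + 208*e^(2*t) + 16*e^(t))/(e^(6*t) - 12*e^(5*t) + 60*e^(4*t) - 160*e^(3*t) + 240*e^(2*t) - 192*e^(t) + 64)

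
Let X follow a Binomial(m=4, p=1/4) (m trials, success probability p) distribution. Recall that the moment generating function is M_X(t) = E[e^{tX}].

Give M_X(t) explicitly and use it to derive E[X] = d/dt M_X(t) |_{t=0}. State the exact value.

E[X] = D[M](0) = 1

M_X(t) = (e^(t)/4 + 3/4)^4
D[M](t) = e^(4*t)/64 + 9*e^(3*t)/64 + 27*e^(2*t)/64 + 27*e^(t)/64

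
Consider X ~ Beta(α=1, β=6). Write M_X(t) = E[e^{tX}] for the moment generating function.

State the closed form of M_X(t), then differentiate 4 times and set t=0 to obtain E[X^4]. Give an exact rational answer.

E[X^4] = D^4[M](0) = 1/210

M_X(t) = ₁F₁(1; 7; t)
D^4[M](t) = ₁F₁(5; 11; t)/210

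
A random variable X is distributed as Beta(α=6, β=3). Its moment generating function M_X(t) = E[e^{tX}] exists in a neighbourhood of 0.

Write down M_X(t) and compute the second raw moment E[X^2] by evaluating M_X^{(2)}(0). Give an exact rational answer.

E[X^2] = M^(2)(0) = 7/15

M_X(t) = ₁F₁(6; 9; t)
M^(2)(t) = 7*₁F₁(8; 11; t)/15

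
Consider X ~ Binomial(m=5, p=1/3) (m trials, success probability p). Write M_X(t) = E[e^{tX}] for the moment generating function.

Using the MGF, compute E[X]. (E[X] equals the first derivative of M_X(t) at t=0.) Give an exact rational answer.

E[X] = M^(1)(0) = 5/3

M_X(t) = (e^(t)/3 + 2/3)^5
M^(1)(t) = 5*e^(5*t)/243 + 40*e^(4*t)/243 + 40*e^(3*t)/81 + 160*e^(2*t)/243 + 80*e^(t)/243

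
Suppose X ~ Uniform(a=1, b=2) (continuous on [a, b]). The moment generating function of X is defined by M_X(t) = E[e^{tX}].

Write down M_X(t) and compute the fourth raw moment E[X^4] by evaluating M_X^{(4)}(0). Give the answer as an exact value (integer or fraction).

M_X(t) = (e^(2*t) - e^(t))/t
M′(t) = (2*t*e^(2*t) - t*e^(t) - e^(2*t) + e^(t))/t^2
M′′(t) = (4*t^2*e^(2*t) - t^2*e^(t) - 4*t*e^(2*t) + 2*t*e^(t) + 2*e^(2*t) - 2*e^(t))/t^3
M′′′(t) = (8*t^3*e^(2*t) - t^3*e^(t) - 12*t^2*e^(2*t) + 3*t^2*e^(t) + 12*t*e^(2*t) - 6*t*e^(t) - 6*e^(2*t) + 6*e^(t))/t^4
M′′′′(t) = (16*t^4*e^(2*t) - t^4*e^(t) - 32*t^3*e^(2*t) + 4*t^3*e^(t) + 48*t^2*e^(2*t) - 12*t^2*e^(t) - 48*t*e^(2*t) + 24*t*e^(t) + 24*e^(2*t) - 24*e^(t))/t^5

E[X^4] = M′′′′(0) = 31/5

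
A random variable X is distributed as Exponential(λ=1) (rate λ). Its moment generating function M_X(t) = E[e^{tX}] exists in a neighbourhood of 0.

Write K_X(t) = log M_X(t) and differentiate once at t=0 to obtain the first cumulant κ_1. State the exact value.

M_X(t) = 1/(1 - t)
K_X(t) = log M_X(t) = -log(1 - t)
K^(1)(t) = -1/(t - 1)

κ_1 = K^(1)(0) = 1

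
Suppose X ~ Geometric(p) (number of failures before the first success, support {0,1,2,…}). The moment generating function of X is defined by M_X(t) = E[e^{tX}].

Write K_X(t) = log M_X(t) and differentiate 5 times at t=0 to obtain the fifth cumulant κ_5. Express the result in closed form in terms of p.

κ_5 = K′′′′′(0) = (p^4 - 15*p^3 + 50*p^2 - 60*p + 24)/p^5

M_X(t) = p/(-(1 - p)*e^(t) + 1)
K_X(t) = log M_X(t) = log(p) - log(-(1 - p)*e^(t) + 1)
K′(t) = (-p*e^(t) + e^(t))/(p*e^(t) - e^(t) + 1)
K′′(t) = (-p*e^(t) + e^(t))/(p^2*e^(2*t) - 2*p*e^(2*t) + 2*p*e^(t) + e^(2*t) - 2*e^(t) + 1)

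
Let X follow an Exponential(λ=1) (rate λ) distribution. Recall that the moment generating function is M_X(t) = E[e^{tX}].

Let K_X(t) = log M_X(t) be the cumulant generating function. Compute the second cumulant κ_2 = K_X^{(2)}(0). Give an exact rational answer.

M_X(t) = 1/(1 - t)
K_X(t) = log M_X(t) = -log(1 - t)
D^2[K](t) = 1/(t^2 - 2*t + 1)

κ_2 = D^2[K](0) = 1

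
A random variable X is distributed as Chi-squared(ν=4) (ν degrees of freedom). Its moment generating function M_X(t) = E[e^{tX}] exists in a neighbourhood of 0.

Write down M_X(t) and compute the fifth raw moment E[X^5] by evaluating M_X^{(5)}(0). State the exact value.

M_X(t) = (1 - 2*t)^(-2)
M′(t) = -4/(8*t^3 - 12*t^2 + 6*t - 1)
M′′(t) = 24/(16*t^4 - 32*t^3 + 24*t^2 - 8*t + 1)
M′′′(t) = -192/(32*t^5 - 80*t^4 + 80*t^3 - 40*t^2 + 10*t - 1)
M′′′′(t) = 1920/(64*t^6 - 192*t^5 + 240*t^4 - 160*t^3 + 60*t^2 - 12*t + 1)
M′′′′′(t) = -23040/(128*t^7 - 448*t^6 + 672*t^5 - 560*t^4 + 280*t^3 - 84*t^2 + 14*t - 1)

E[X^5] = M′′′′′(0) = 23040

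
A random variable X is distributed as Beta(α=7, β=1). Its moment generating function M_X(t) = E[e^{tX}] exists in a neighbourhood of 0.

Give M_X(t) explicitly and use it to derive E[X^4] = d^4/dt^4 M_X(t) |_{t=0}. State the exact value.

M_X(t) = ₁F₁(7; 8; t)
M^(4)(t) = 7*₁F₁(11; 12; t)/11

E[X^4] = M^(4)(0) = 7/11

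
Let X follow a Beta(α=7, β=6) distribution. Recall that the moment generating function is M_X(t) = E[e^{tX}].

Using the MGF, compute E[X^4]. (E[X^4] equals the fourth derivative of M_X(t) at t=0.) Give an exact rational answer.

M_X(t) = ₁F₁(7; 13; t)
M^(4)(t) = 3*₁F₁(11; 17; t)/26

E[X^4] = M^(4)(0) = 3/26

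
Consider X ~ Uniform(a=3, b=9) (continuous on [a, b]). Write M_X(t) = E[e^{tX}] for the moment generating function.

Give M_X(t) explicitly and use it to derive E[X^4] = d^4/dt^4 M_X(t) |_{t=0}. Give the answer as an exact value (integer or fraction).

M_X(t) = (e^(9*t) - e^(3*t))/(6*t)
M′(t) = (9*t*e^(9*t) - 3*t*e^(3*t) - e^(9*t) + e^(3*t))/(6*t^2)
M′′(t) = (81*t^2*e^(9*t) - 9*t^2*e^(3*t) - 18*t*e^(9*t) + 6*t*e^(3*t) + 2*e^(9*t) - 2*e^(3*t))/(6*t^3)
M′′′(t) = (243*t^3*e^(9*t) - 9*t^3*e^(3*t) - 81*t^2*e^(9*t) + 9*t^2*e^(3*t) + 18*t*e^(9*t) - 6*t*e^(3*t) - 2*e^(9*t) + 2*e^(3*t))/(2*t^4)

E[X^4] = M′′′′(0) = 9801/5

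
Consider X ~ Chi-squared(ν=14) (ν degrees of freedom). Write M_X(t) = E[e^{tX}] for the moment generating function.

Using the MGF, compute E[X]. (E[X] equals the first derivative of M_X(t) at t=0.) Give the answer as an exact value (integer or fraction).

M_X(t) = (1 - 2*t)^(-7)
M^(1)(t) = 14/(256*t^8 - 1024*t^7 + 1792*t^6 - 1792*t^5 + 1120*t^4 - 448*t^3 + 112*t^2 - 16*t + 1)

E[X] = M^(1)(0) = 14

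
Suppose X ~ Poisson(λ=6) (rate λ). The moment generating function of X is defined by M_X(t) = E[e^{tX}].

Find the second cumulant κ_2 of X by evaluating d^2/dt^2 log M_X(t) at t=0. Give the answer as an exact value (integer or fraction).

M_X(t) = e^(6*e^(t) - 6)
K_X(t) = log M_X(t) = 6*e^(t) - 6
K′(t) = 6*e^(t)
K′′(t) = 6*e^(t)

κ_2 = K′′(0) = 6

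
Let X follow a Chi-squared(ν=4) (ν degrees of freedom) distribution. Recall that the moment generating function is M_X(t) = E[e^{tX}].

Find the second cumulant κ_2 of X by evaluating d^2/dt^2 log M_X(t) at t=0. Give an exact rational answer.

M_X(t) = (1 - 2*t)^(-2)
K_X(t) = log M_X(t) = -2*log(1 - 2*t)
K′(t) = -4/(2*t - 1)
K′′(t) = 8/(4*t^2 - 4*t + 1)

κ_2 = K′′(0) = 8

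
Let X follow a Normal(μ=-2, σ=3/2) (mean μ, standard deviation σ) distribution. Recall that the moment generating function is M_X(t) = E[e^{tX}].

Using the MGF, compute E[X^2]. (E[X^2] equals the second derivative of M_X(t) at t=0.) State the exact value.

M_X(t) = e^(9*t^2/8 - 2*t)
D^2[M](t) = (81*t^2*e^(9*t^2/8) - 144*t*e^(9*t^2/8) + 100*e^(9*t^2/8))*e^(-2*t)/16

E[X^2] = D^2[M](0) = 25/4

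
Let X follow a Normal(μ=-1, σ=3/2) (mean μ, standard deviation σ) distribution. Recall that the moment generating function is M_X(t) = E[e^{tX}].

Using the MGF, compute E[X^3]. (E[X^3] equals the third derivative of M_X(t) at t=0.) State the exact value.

M_X(t) = e^(9*t^2/8 - t)
M′(t) = 9*t*e^(-t)*e^(9*t^2/8)/4 - e^(-t)*e^(9*t^2/8)
M′′(t) = (81*t^2*e^(9*t^2/8) - 72*t*e^(9*t^2/8) + 52*e^(9*t^2/8))*e^(-t)/16
M′′′(t) = (729*t^3*e^(9*t^2/8) - 972*t^2*e^(9*t^2/8) + 1404*t*e^(9*t^2/8) - 496*e^(9*t^2/8))*e^(-t)/64

E[X^3] = M′′′(0) = -31/4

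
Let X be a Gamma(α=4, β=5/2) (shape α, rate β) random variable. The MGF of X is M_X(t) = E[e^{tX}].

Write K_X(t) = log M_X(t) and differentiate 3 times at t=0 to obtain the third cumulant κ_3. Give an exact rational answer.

κ_3 = D^3[K](0) = 64/125

M_X(t) = 625/(16*(5/2 - t)^4)
K_X(t) = log M_X(t) = -4*log(5/2 - t) - 4*log(2) + 4*log(5)
D^3[K](t) = -64/(8*t^3 - 60*t^2 + 150*t - 125)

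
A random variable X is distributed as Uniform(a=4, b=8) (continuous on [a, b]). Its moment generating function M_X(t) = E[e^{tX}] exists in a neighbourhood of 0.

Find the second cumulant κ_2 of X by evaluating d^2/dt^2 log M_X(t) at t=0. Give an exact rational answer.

M_X(t) = (e^(8*t) - e^(4*t))/(4*t)
K_X(t) = log M_X(t) = -log(t) + log(e^(8*t) - e^(4*t)) - 2*log(2)
dK/dt = (8*t*e^(4*t) - 4*t - e^(4*t) + 1)/(t*e^(4*t) - t)
d^2K/dt^2 = (-16*t^2*e^(4*t) + e^(8*t) - 2*e^(4*t) + 1)/(t^2*e^(8*t) - 2*t^2*e^(4*t) + t^2)

κ_2 = d^2K/dt^2 |_{t=0} = 4/3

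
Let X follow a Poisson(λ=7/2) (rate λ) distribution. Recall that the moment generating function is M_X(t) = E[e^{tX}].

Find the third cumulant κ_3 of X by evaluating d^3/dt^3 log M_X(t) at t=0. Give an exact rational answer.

κ_3 = K′′′(0) = 7/2

M_X(t) = e^(7*e^(t)/2 - 7/2)
K_X(t) = log M_X(t) = 7*e^(t)/2 - 7/2
K′(t) = 7*e^(t)/2
K′′(t) = 7*e^(t)/2
K′′′(t) = 7*e^(t)/2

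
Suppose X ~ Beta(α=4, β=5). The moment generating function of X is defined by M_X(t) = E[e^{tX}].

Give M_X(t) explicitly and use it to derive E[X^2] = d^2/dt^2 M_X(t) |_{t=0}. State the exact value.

M_X(t) = ₁F₁(4; 9; t)
M′(t) = 4*₁F₁(5; 10; t)/9
M′′(t) = 2*₁F₁(6; 11; t)/9

E[X^2] = M′′(0) = 2/9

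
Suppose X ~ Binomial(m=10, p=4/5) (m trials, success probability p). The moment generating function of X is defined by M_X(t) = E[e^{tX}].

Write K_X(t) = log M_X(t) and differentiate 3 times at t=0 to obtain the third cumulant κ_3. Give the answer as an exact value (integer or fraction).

κ_3 = d^3K/dt^3 |_{t=0} = -24/25

M_X(t) = (4*e^(t)/5 + 1/5)^10
K_X(t) = log M_X(t) = 10*log(4*e^(t)/5 + 1/5)
dK/dt = 40*e^(t)/(4*e^(t) + 1)
d^2K/dt^2 = 40*e^(t)/(16*e^(2*t) + 8*e^(t) + 1)
d^3K/dt^3 = (-160*e^(2*t) + 40*e^(t))/(64*e^(3*t) + 48*e^(2*t) + 12*e^(t) + 1)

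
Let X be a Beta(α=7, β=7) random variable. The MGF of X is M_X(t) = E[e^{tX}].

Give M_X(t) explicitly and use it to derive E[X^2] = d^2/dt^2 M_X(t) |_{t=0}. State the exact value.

M_X(t) = ₁F₁(7; 14; t)
D^2[M](t) = 4*₁F₁(9; 16; t)/15

E[X^2] = D^2[M](0) = 4/15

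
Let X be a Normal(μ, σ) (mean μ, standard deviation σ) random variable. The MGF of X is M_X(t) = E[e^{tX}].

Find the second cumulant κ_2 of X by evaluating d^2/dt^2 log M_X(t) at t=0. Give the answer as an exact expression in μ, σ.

M_X(t) = e^(μ*t + σ^2*t^2/2)
K_X(t) = log M_X(t) = μ*t + σ^2*t^2/2
K^(2)(t) = σ^2

κ_2 = K^(2)(0) = σ^2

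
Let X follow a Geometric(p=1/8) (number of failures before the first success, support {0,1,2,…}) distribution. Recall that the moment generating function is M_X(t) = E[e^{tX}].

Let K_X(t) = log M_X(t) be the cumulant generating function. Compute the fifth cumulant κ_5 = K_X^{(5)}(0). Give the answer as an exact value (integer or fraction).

κ_5 = d^5K/dt^5 |_{t=0} = 565320

M_X(t) = 1/(8*(1 - 7*e^(t)/8))
K_X(t) = log M_X(t) = -log(1 - 7*e^(t)/8) - 3*log(2)
dK/dt = -7*e^(t)/(7*e^(t) - 8)
d^2K/dt^2 = 56*e^(t)/(49*e^(2*t) - 112*e^(t) + 64)
d^3K/dt^3 = (-392*e^(2*t) - 448*e^(t))/(343*e^(3*t) - 1176*e^(2*t) + 1344*e^(t) - 512)
d^4K/dt^4 = (2744*e^(3*t) + 12544*e^(2*t) + 3584*e^(t))/(2401*e^(4*t) - 10976*e^(3*t) + 18816*e^(2*t) - 14336*e^(t) + 4096)
d^5K/dt^5 = (-19208*e^(4*t) - 241472*e^(3*t) - 275968*e^(2*t) - 28672*e^(t))/(16807*e^(5*t) - 96040*e^(4*t) + 219520*e^(3*t) - 250880*e^(2*t) + 143360*e^(t) - 32768)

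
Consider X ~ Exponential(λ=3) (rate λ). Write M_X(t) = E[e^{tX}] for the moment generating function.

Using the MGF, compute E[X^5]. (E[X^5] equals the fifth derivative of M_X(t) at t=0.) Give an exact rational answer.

M_X(t) = 3/(3 - t)
M′(t) = 3/(t^2 - 6*t + 9)
M′′(t) = -6/(t^3 - 9*t^2 + 27*t - 27)
M′′′(t) = 18/(t^4 - 12*t^3 + 54*t^2 - 108*t + 81)
M′′′′(t) = -72/(t^5 - 15*t^4 + 90*t^3 - 270*t^2 + 405*t - 243)
M′′′′′(t) = 360/(t^6 - 18*t^5 + 135*t^4 - 540*t^3 + 1215*t^2 - 1458*t + 729)

E[X^5] = M′′′′′(0) = 40/81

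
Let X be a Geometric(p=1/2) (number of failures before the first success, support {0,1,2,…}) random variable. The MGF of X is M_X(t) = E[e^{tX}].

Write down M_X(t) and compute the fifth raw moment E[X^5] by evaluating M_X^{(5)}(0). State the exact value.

M_X(t) = 1/(2*(1 - e^(t)/2))
M′(t) = e^(t)/(e^(2*t) - 4*e^(t) + 4)
M′′(t) = (-e^(2*t) - 2*e^(t))/(e^(3*t) - 6*e^(2*t) + 12*e^(t) - 8)
M′′′(t) = (e^(3*t) + 8*e^(2*t) + 4*e^(t))/(e^(4*t) - 8*e^(3*t) + 24*e^(2*t) - 32*e^(t) + 16)
M′′′′(t) = (-e^(4*t) - 22*e^(3*t) - 44*e^(2*t) - 8*e^(t))/(e^(5*t) - 10*e^(4*t) + 40*e^(3*t) - 80*e^(2*t) + 80*e^(t) - 32)
M′′′′′(t) = (e^(5*t) + 52*e^(4*t) + 264*e^(3*t) + 208*e^(2*t) + 16*e^(t))/(e^(6*t) - 12*e^(5*t) + 60*e^(4*t) - 160*e^(3*t) + 240*e^(2*t) - 192*e^(t) + 64)

E[X^5] = M′′′′′(0) = 541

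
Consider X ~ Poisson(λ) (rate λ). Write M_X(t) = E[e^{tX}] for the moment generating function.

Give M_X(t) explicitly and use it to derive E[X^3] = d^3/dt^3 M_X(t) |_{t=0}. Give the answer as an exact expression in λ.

E[X^3] = M^(3)(0) = λ*(λ^2 + 3*λ + 1)

M_X(t) = e^(λ*(e^(t) - 1))
M^(3)(t) = (λ^3*e^(3*t)*e^(λ*e^(t)) + 3*λ^2*e^(2*t)*e^(λ*e^(t)) + λ*e^(t)*e^(λ*e^(t)))*e^(-λ)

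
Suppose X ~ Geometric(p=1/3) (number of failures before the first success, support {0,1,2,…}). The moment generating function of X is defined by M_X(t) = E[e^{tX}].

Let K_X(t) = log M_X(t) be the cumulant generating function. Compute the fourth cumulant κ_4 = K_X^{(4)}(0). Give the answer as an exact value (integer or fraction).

M_X(t) = 1/(3*(1 - 2*e^(t)/3))
K_X(t) = log M_X(t) = -log(1 - 2*e^(t)/3) - log(3)
K′(t) = -2*e^(t)/(2*e^(t) - 3)
K′′(t) = 6*e^(t)/(4*e^(2*t) - 12*e^(t) + 9)
K′′′(t) = (-12*e^(2*t) - 18*e^(t))/(8*e^(3*t) - 36*e^(2*t) + 54*e^(t) - 27)
K′′′′(t) = (24*e^(3*t) + 144*e^(2*t) + 54*e^(t))/(16*e^(4*t) - 96*e^(3*t) + 216*e^(2*t) - 216*e^(t) + 81)

κ_4 = K′′′′(0) = 222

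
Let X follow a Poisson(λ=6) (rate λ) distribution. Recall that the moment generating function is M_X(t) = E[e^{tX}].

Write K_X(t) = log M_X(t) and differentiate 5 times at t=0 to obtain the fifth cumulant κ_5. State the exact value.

M_X(t) = e^(6*e^(t) - 6)
K_X(t) = log M_X(t) = 6*e^(t) - 6
K′(t) = 6*e^(t)
K′′(t) = 6*e^(t)
K′′′(t) = 6*e^(t)
K′′′′(t) = 6*e^(t)
K′′′′′(t) = 6*e^(t)

κ_5 = K′′′′′(0) = 6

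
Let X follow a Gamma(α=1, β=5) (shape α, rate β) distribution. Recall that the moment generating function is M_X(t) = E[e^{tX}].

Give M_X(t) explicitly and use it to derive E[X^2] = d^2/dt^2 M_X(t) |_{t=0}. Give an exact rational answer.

E[X^2] = M′′(0) = 2/25

M_X(t) = 5/(5 - t)
M′(t) = 5/(t^2 - 10*t + 25)
M′′(t) = -10/(t^3 - 15*t^2 + 75*t - 125)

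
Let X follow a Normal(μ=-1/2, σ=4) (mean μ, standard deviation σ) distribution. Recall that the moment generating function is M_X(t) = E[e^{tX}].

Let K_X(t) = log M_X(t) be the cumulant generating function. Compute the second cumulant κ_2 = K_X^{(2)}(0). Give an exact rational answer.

M_X(t) = e^(8*t^2 - t/2)
K_X(t) = log M_X(t) = 8*t^2 - t/2
K^(2)(t) = 16

κ_2 = K^(2)(0) = 16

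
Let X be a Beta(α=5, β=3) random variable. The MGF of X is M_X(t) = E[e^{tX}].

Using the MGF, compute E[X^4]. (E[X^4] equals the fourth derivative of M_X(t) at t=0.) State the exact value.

M_X(t) = ₁F₁(5; 8; t)
M^(4)(t) = 7*₁F₁(9; 12; t)/33

E[X^4] = M^(4)(0) = 7/33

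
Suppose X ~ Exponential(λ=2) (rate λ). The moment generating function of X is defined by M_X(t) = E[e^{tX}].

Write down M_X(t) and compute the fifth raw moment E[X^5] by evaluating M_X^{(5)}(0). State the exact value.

M_X(t) = 2/(2 - t)
D^5[M](t) = 240/(t^6 - 12*t^5 + 60*t^4 - 160*t^3 + 240*t^2 - 192*t + 64)

E[X^5] = D^5[M](0) = 15/4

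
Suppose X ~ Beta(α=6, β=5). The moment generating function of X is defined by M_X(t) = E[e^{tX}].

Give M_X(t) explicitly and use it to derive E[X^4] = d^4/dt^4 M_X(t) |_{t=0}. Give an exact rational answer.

M_X(t) = ₁F₁(6; 11; t)
D^4[M](t) = 18*₁F₁(10; 15; t)/143

E[X^4] = D^4[M](0) = 18/143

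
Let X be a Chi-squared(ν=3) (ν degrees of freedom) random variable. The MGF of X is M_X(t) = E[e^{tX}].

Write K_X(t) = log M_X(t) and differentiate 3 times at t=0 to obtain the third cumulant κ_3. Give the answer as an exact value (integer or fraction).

M_X(t) = (1 - 2*t)^(-3/2)
K_X(t) = log M_X(t) = -3*log(1 - 2*t)/2
K′(t) = -3/(2*t - 1)
K′′(t) = 6/(4*t^2 - 4*t + 1)
K′′′(t) = -24/(8*t^3 - 12*t^2 + 6*t - 1)

κ_3 = K′′′(0) = 24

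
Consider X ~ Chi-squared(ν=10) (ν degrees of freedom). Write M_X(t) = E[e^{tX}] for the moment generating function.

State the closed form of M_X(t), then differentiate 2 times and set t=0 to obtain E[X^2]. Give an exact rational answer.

E[X^2] = M^(2)(0) = 120

M_X(t) = (1 - 2*t)^(-5)
M^(2)(t) = -120/(128*t^7 - 448*t^6 + 672*t^5 - 560*t^4 + 280*t^3 - 84*t^2 + 14*t - 1)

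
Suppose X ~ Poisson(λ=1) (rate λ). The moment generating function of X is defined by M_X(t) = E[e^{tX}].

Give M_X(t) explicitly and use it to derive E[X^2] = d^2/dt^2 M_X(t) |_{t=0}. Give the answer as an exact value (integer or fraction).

E[X^2] = M′′(0) = 2

M_X(t) = e^(e^(t) - 1)
M′(t) = e^(-1)*e^(t)*e^(e^(t))
M′′(t) = (e^(2*t)*e^(e^(t)) + e^(t)*e^(e^(t)))*e^(-1)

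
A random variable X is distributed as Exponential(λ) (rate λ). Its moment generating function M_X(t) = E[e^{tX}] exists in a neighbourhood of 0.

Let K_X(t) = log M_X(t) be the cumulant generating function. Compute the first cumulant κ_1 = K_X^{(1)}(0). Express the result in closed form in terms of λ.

κ_1 = D[K](0) = 1/λ

M_X(t) = λ/(λ - t)
K_X(t) = log M_X(t) = log(λ) - log(λ - t)
D[K](t) = -1/(-λ + t)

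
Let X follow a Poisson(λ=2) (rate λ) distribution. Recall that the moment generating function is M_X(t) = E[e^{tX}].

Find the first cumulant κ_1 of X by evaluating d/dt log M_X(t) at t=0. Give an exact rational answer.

M_X(t) = e^(2*e^(t) - 2)
K_X(t) = log M_X(t) = 2*e^(t) - 2
K′(t) = 2*e^(t)

κ_1 = K′(0) = 2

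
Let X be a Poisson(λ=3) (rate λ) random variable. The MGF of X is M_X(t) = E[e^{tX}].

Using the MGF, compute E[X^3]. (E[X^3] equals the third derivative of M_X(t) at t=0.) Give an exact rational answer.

E[X^3] = d^3M/dt^3 |_{t=0} = 57

M_X(t) = e^(3*e^(t) - 3)
dM/dt = 3*e^(-3)*e^(t)*e^(3*e^(t))
d^2M/dt^2 = (9*e^(2*t)*e^(3*e^(t)) + 3*e^(t)*e^(3*e^(t)))*e^(-3)
d^3M/dt^3 = (27*e^(3*t)*e^(3*e^(t)) + 27*e^(2*t)*e^(3*e^(t)) + 3*e^(t)*e^(3*e^(t)))*e^(-3)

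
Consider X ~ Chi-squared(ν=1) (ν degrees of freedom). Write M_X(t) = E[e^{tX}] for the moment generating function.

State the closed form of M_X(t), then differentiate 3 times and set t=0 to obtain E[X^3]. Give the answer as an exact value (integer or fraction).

M_X(t) = 1/√(1 - 2*t)
M^(3)(t) = -15/(8*t^3*√(1 - 2*t) - 12*t^2*√(1 - 2*t) + 6*t*√(1 - 2*t) - √(1 - 2*t))

E[X^3] = M^(3)(0) = 15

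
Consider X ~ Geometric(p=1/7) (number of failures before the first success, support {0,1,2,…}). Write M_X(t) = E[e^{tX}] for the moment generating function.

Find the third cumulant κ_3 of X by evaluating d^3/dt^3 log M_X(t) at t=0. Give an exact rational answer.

M_X(t) = 1/(7*(1 - 6*e^(t)/7))
K_X(t) = log M_X(t) = -log(1 - 6*e^(t)/7) - log(7)
K′(t) = -6*e^(t)/(6*e^(t) - 7)
K′′(t) = 42*e^(t)/(36*e^(2*t) - 84*e^(t) + 49)
K′′′(t) = (-252*e^(2*t) - 294*e^(t))/(216*e^(3*t) - 756*e^(2*t) + 882*e^(t) - 343)

κ_3 = K′′′(0) = 546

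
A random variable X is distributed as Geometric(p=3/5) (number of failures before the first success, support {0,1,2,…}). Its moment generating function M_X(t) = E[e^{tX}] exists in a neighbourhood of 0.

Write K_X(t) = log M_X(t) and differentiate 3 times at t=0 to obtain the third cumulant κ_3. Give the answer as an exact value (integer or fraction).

M_X(t) = 3/(5*(1 - 2*e^(t)/5))
K_X(t) = log M_X(t) = -log(1 - 2*e^(t)/5) - log(5) + log(3)
K′(t) = -2*e^(t)/(2*e^(t) - 5)
K′′(t) = 10*e^(t)/(4*e^(2*t) - 20*e^(t) + 25)
K′′′(t) = (-20*e^(2*t) - 50*e^(t))/(8*e^(3*t) - 60*e^(2*t) + 150*e^(t) - 125)

κ_3 = K′′′(0) = 70/27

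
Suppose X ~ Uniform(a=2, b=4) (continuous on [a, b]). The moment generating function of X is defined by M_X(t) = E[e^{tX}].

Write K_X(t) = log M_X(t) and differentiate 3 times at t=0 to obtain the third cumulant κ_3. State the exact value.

M_X(t) = (e^(4*t) - e^(2*t))/(2*t)
K_X(t) = log M_X(t) = -log(t) + log(e^(4*t) - e^(2*t)) - log(2)
K^(3)(t) = (8*t^3*e^(4*t) + 8*t^3*e^(2*t) - 2*e^(6*t) + 6*e^(4*t) - 6*e^(2*t) + 2)/(t^3*e^(6*t) - 3*t^3*e^(4*t) + 3*t^3*e^(2*t) - t^3)

κ_3 = K^(3)(0) = 0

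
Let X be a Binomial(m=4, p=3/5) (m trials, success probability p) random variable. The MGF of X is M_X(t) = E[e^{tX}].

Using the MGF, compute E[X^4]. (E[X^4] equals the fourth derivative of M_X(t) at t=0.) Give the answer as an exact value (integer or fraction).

E[X^4] = M′′′′(0) = 41784/625

M_X(t) = (3*e^(t)/5 + 2/5)^4
M′(t) = 324*e^(4*t)/625 + 648*e^(3*t)/625 + 432*e^(2*t)/625 + 96*e^(t)/625
M′′(t) = 1296*e^(4*t)/625 + 1944*e^(3*t)/625 + 864*e^(2*t)/625 + 96*e^(t)/625
M′′′(t) = 5184*e^(4*t)/625 + 5832*e^(3*t)/625 + 1728*e^(2*t)/625 + 96*e^(t)/625
M′′′′(t) = 20736*e^(4*t)/625 + 17496*e^(3*t)/625 + 3456*e^(2*t)/625 + 96*e^(t)/625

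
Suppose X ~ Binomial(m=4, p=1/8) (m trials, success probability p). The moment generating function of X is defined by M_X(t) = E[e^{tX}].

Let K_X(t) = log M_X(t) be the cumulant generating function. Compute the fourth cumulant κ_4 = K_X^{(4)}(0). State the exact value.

κ_4 = D^4[K](0) = 77/512

M_X(t) = (e^(t)/8 + 7/8)^4
K_X(t) = log M_X(t) = 4*log(e^(t)/8 + 7/8)
D^4[K](t) = (28*e^(3*t) - 784*e^(2*t) + 1372*e^(t))/(e^(4*t) + 28*e^(3*t) + 294*e^(2*t) + 1372*e^(t) + 2401)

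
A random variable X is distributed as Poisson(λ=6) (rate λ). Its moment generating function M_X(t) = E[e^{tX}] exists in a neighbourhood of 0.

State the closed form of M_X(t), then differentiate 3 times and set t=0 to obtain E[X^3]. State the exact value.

E[X^3] = d^3M/dt^3 |_{t=0} = 330

M_X(t) = e^(6*e^(t) - 6)
dM/dt = 6*e^(-6)*e^(t)*e^(6*e^(t))
d^2M/dt^2 = (36*e^(2*t)*e^(6*e^(t)) + 6*e^(t)*e^(6*e^(t)))*e^(-6)
d^3M/dt^3 = (216*e^(3*t)*e^(6*e^(t)) + 108*e^(2*t)*e^(6*e^(t)) + 6*e^(t)*e^(6*e^(t)))*e^(-6)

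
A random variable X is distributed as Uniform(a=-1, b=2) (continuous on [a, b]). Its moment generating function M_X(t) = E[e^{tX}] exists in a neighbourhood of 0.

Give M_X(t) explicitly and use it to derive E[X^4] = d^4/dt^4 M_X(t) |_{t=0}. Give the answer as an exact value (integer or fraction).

M_X(t) = (e^(2*t) - e^(-t))/(3*t)
M′(t) = (2*t*e^(3*t) + t - e^(3*t) + 1)*e^(-t)/(3*t^2)
M′′(t) = (4*t^2*e^(3*t) - t^2 - 4*t*e^(3*t) - 2*t + 2*e^(3*t) - 2)*e^(-t)/(3*t^3)
M′′′(t) = (8*t^3*e^(3*t) + t^3 - 12*t^2*e^(3*t) + 3*t^2 + 12*t*e^(3*t) + 6*t - 6*e^(3*t) + 6)*e^(-t)/(3*t^4)
M′′′′(t) = (16*t^4*e^(3*t) - t^4 - 32*t^3*e^(3*t) - 4*t^3 + 48*t^2*e^(3*t) - 12*t^2 - 48*t*e^(3*t) - 24*t + 24*e^(3*t) - 24)*e^(-t)/(3*t^5)

E[X^4] = M′′′′(0) = 11/5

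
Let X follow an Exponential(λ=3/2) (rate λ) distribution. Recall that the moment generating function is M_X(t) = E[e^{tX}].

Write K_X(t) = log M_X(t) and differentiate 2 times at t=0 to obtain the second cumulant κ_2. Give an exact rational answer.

κ_2 = D^2[K](0) = 4/9

M_X(t) = 3/(2*(3/2 - t))
K_X(t) = log M_X(t) = -log(3/2 - t) - log(2) + log(3)
D^2[K](t) = 4/(4*t^2 - 12*t + 9)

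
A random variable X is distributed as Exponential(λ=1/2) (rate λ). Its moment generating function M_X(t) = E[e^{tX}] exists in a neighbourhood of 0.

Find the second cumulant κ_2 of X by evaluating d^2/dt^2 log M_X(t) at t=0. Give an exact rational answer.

M_X(t) = 1/(2*(1/2 - t))
K_X(t) = log M_X(t) = -log(1/2 - t) - log(2)
K^(2)(t) = 4/(4*t^2 - 4*t + 1)

κ_2 = K^(2)(0) = 4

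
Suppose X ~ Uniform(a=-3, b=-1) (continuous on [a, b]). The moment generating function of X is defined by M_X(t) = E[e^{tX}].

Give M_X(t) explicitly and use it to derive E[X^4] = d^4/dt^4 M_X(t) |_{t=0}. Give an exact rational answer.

M_X(t) = (e^(-t) - e^(-3*t))/(2*t)
M^(4)(t) = (t^4*e^(2*t) - 81*t^4 + 4*t^3*e^(2*t) - 108*t^3 + 12*t^2*e^(2*t) - 108*t^2 + 24*t*e^(2*t) - 72*t + 24*e^(2*t) - 24)*e^(-3*t)/(2*t^5)

E[X^4] = M^(4)(0) = 121/5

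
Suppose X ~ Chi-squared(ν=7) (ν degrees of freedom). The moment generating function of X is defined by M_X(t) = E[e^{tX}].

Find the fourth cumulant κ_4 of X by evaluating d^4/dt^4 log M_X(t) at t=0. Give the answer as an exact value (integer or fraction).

M_X(t) = (1 - 2*t)^(-7/2)
K_X(t) = log M_X(t) = -7*log(1 - 2*t)/2
K^(4)(t) = 336/(16*t^4 - 32*t^3 + 24*t^2 - 8*t + 1)

κ_4 = K^(4)(0) = 336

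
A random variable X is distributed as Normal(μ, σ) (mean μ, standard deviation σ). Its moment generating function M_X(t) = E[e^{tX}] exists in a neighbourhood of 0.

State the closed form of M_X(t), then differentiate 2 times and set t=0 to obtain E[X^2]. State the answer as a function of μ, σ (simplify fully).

M_X(t) = e^(μ*t + σ^2*t^2/2)
dM/dt = μ*e^(μ*t)*e^(σ^2*t^2/2) + σ^2*t*e^(μ*t)*e^(σ^2*t^2/2)
d^2M/dt^2 = μ^2*e^(μ*t)*e^(σ^2*t^2/2) + 2*μ*σ^2*t*e^(μ*t)*e^(σ^2*t^2/2) + σ^4*t^2*e^(μ*t)*e^(σ^2*t^2/2) + σ^2*e^(μ*t)*e^(σ^2*t^2/2)

E[X^2] = d^2M/dt^2 |_{t=0} = μ^2 + σ^2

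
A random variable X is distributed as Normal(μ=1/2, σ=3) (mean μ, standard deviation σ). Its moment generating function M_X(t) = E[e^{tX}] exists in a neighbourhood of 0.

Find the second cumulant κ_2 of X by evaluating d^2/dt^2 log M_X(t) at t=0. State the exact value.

M_X(t) = e^(9*t^2/2 + t/2)
K_X(t) = log M_X(t) = 9*t^2/2 + t/2
K^(2)(t) = 9

κ_2 = K^(2)(0) = 9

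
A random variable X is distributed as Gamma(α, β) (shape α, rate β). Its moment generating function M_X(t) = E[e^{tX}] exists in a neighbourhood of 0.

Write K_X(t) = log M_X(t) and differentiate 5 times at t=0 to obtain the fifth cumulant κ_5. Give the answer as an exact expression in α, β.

M_X(t) = (β/(β - t))^α
K_X(t) = log M_X(t) = α*(log(β) - log(β - t))
K^(5)(t) = -24*α/(-β^5 + 5*β^4*t - 10*β^3*t^2 + 10*β^2*t^3 - 5*β*t^4 + t^5)

κ_5 = K^(5)(0) = 24*α/β^5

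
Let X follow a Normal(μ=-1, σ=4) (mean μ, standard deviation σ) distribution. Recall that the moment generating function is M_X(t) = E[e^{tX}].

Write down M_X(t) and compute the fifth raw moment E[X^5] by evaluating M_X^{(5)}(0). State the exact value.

E[X^5] = M^(5)(0) = -4001

M_X(t) = e^(8*t^2 - t)
M^(5)(t) = (1048576*t^5*e^(8*t^2) - 327680*t^4*e^(8*t^2) + 696320*t^3*e^(8*t^2) - 125440*t^2*e^(8*t^2) + 69200*t*e^(8*t^2) - 4001*e^(8*t^2))*e^(-t)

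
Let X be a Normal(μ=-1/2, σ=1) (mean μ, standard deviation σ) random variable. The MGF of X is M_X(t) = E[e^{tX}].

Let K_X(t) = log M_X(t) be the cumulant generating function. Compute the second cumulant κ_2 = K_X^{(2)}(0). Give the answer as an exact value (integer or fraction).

κ_2 = K′′(0) = 1

M_X(t) = e^(t^2/2 - t/2)
K_X(t) = log M_X(t) = t^2/2 - t/2
K′(t) = t - 1/2
K′′(t) = 1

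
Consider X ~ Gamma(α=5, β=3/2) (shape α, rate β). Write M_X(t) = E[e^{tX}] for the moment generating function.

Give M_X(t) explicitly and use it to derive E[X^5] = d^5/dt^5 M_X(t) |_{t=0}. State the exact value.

M_X(t) = 243/(32*(3/2 - t)^5)
M′(t) = 2430/(64*t^6 - 576*t^5 + 2160*t^4 - 4320*t^3 + 4860*t^2 - 2916*t + 729)
M′′(t) = -29160/(128*t^7 - 1344*t^6 + 6048*t^5 - 15120*t^4 + 22680*t^3 - 20412*t^2 + 10206*t - 2187)
M′′′(t) = 408240/(256*t^8 - 3072*t^7 + 16128*t^6 - 48384*t^5 + 90720*t^4 - 108864*t^3 + 81648*t^2 - 34992*t + 6561)
M′′′′(t) = -6531840/(512*t^9 - 6912*t^8 + 41472*t^7 - 145152*t^6 + 326592*t^5 - 489888*t^4 + 489888*t^3 - 314928*t^2 + 118098*t - 19683)
M′′′′′(t) = 117573120/(1024*t^10 - 15360*t^9 + 103680*t^8 - 414720*t^7 + 1088640*t^6 - 1959552*t^5 + 2449440*t^4 - 2099520*t^3 + 1180980*t^2 - 393660*t + 59049)

E[X^5] = M′′′′′(0) = 17920/9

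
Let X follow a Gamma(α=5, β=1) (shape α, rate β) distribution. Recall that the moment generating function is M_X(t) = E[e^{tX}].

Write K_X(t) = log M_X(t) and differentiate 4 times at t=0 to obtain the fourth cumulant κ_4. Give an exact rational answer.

M_X(t) = (1 - t)^(-5)
K_X(t) = log M_X(t) = -5*log(1 - t)
dK/dt = -5/(t - 1)
d^2K/dt^2 = 5/(t^2 - 2*t + 1)
d^3K/dt^3 = -10/(t^3 - 3*t^2 + 3*t - 1)
d^4K/dt^4 = 30/(t^4 - 4*t^3 + 6*t^2 - 4*t + 1)

κ_4 = d^4K/dt^4 |_{t=0} = 30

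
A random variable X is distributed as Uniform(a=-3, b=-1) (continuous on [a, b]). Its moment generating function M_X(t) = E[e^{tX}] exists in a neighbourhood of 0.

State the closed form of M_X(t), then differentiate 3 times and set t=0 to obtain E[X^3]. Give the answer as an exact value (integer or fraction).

E[X^3] = M′′′(0) = -10

M_X(t) = (e^(-t) - e^(-3*t))/(2*t)
M′(t) = (-t*e^(2*t) + 3*t - e^(2*t) + 1)*e^(-3*t)/(2*t^2)
M′′(t) = (t^2*e^(2*t) - 9*t^2 + 2*t*e^(2*t) - 6*t + 2*e^(2*t) - 2)*e^(-3*t)/(2*t^3)
M′′′(t) = (-t^3*e^(2*t) + 27*t^3 - 3*t^2*e^(2*t) + 27*t^2 - 6*t*e^(2*t) + 18*t - 6*e^(2*t) + 6)*e^(-3*t)/(2*t^4)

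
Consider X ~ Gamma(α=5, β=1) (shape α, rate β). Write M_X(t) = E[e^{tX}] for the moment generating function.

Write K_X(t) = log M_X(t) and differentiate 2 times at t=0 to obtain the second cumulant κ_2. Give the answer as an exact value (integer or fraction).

κ_2 = K′′(0) = 5

M_X(t) = (1 - t)^(-5)
K_X(t) = log M_X(t) = -5*log(1 - t)
K′(t) = -5/(t - 1)
K′′(t) = 5/(t^2 - 2*t + 1)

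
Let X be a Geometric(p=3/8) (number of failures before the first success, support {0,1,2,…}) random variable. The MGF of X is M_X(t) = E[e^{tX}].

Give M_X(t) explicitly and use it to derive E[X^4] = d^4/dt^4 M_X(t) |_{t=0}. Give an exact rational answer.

E[X^4] = D^4[M](0) = 10595/27

M_X(t) = 3/(8*(1 - 5*e^(t)/8))
D^4[M](t) = (-1875*e^(4*t) - 33000*e^(3*t) - 52800*e^(2*t) - 7680*e^(t))/(3125*e^(5*t) - 25000*e^(4*t) + 80000*e^(3*t) - 128000*e^(2*t) + 102400*e^(t) - 32768)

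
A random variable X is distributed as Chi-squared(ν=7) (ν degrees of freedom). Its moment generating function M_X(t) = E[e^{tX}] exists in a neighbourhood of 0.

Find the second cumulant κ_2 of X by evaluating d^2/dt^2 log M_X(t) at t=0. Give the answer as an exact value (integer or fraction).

M_X(t) = (1 - 2*t)^(-7/2)
K_X(t) = log M_X(t) = -7*log(1 - 2*t)/2
K′(t) = -7/(2*t - 1)
K′′(t) = 14/(4*t^2 - 4*t + 1)

κ_2 = K′′(0) = 14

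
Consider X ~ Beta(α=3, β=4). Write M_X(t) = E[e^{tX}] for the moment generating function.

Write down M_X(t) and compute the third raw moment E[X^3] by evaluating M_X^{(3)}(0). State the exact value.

E[X^3] = d^3M/dt^3 |_{t=0} = 5/42

M_X(t) = ₁F₁(3; 7; t)
dM/dt = 3*₁F₁(4; 8; t)/7
d^2M/dt^2 = 3*₁F₁(5; 9; t)/14
d^3M/dt^3 = 5*₁F₁(6; 10; t)/42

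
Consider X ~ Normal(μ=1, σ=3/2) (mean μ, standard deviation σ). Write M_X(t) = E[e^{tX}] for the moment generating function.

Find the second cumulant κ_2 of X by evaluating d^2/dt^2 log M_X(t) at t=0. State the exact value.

M_X(t) = e^(9*t^2/8 + t)
K_X(t) = log M_X(t) = 9*t^2/8 + t
dK/dt = 9*t/4 + 1
d^2K/dt^2 = 9/4

κ_2 = d^2K/dt^2 |_{t=0} = 9/4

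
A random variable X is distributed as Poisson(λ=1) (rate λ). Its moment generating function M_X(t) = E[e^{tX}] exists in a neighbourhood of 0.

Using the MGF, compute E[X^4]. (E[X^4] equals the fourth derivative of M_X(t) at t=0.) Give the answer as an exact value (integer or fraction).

E[X^4] = d^4M/dt^4 |_{t=0} = 15

M_X(t) = e^(e^(t) - 1)
dM/dt = e^(-1)*e^(t)*e^(e^(t))
d^2M/dt^2 = (e^(2*t)*e^(e^(t)) + e^(t)*e^(e^(t)))*e^(-1)
d^3M/dt^3 = (e^(3*t)*e^(e^(t)) + 3*e^(2*t)*e^(e^(t)) + e^(t)*e^(e^(t)))*e^(-1)
d^4M/dt^4 = (e^(4*t)*e^(e^(t)) + 6*e^(3*t)*e^(e^(t)) + 7*e^(2*t)*e^(e^(t)) + e^(t)*e^(e^(t)))*e^(-1)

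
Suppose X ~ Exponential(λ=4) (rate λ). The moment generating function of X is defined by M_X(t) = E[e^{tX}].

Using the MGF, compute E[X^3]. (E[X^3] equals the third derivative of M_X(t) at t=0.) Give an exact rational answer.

E[X^3] = M^(3)(0) = 3/32

M_X(t) = 4/(4 - t)
M^(3)(t) = 24/(t^4 - 16*t^3 + 96*t^2 - 256*t + 256)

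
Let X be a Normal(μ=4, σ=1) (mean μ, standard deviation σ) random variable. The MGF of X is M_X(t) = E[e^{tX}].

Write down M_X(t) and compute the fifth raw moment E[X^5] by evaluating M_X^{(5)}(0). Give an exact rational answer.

M_X(t) = e^(t^2/2 + 4*t)
dM/dt = t*e^(4*t)*e^(t^2/2) + 4*e^(4*t)*e^(t^2/2)
d^2M/dt^2 = t^2*e^(4*t)*e^(t^2/2) + 8*t*e^(4*t)*e^(t^2/2) + 17*e^(4*t)*e^(t^2/2)
d^3M/dt^3 = t^3*e^(4*t)*e^(t^2/2) + 12*t^2*e^(4*t)*e^(t^2/2) + 51*t*e^(4*t)*e^(t^2/2) + 76*e^(4*t)*e^(t^2/2)
d^4M/dt^4 = t^4*e^(4*t)*e^(t^2/2) + 16*t^3*e^(4*t)*e^(t^2/2) + 102*t^2*e^(4*t)*e^(t^2/2) + 304*t*e^(4*t)*e^(t^2/2) + 355*e^(4*t)*e^(t^2/2)
d^5M/dt^5 = t^5*e^(4*t)*e^(t^2/2) + 20*t^4*e^(4*t)*e^(t^2/2) + 170*t^3*e^(4*t)*e^(t^2/2) + 760*t^2*e^(4*t)*e^(t^2/2) + 1775*t*e^(4*t)*e^(t^2/2) + 1724*e^(4*t)*e^(t^2/2)

E[X^5] = d^5M/dt^5 |_{t=0} = 1724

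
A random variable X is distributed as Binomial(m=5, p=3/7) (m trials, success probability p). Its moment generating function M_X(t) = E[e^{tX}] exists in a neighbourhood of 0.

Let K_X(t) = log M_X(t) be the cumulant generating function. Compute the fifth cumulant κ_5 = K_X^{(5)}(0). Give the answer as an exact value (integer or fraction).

M_X(t) = (3*e^(t)/7 + 4/7)^5
K_X(t) = log M_X(t) = 5*log(3*e^(t)/7 + 4/7)
K′(t) = 15*e^(t)/(3*e^(t) + 4)
K′′(t) = 60*e^(t)/(9*e^(2*t) + 24*e^(t) + 16)
K′′′(t) = (-180*e^(2*t) + 240*e^(t))/(27*e^(3*t) + 108*e^(2*t) + 144*e^(t) + 64)
K′′′′(t) = (540*e^(3*t) - 2880*e^(2*t) + 960*e^(t))/(81*e^(4*t) + 432*e^(3*t) + 864*e^(2*t) + 768*e^(t) + 256)
K′′′′′(t) = (-1620*e^(4*t) + 23760*e^(3*t) - 31680*e^(2*t) + 3840*e^(t))/(243*e^(5*t) + 1620*e^(4*t) + 4320*e^(3*t) + 5760*e^(2*t) + 3840*e^(t) + 1024)

κ_5 = K′′′′′(0) = -5700/16807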